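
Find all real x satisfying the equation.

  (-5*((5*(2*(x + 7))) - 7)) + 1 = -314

Step 1. [(-5*((5*(2*(x + 7))) - 7)) + 1 = -314] the outer +1 inverts by subtracting 1, so sub: -5*((5*(2*(x + 7))) - 7) = -315.
Step 2. [-5*((5*(2*(x + 7))) - 7) = -315] -5 out front; divide by -5. So div: (5*(2*(x + 7))) - 7 = 63.
Step 3. [(5*(2*(x + 7))) - 7 = 63] the outer -7 inverts by adding 7 ⇒ sub: 5*(2*(x + 7)) = 70.
Step 4. [5*(2*(x + 7)) = 70] divide by the outer 5, so div: 2*(x + 7) = 14.
Step 5. [2*(x + 7) = 14] divide by the outer 2, so div: x + 7 = 7.
Step 6. [x + 7 = 7] the outer +7 inverts by subtracting 7 ⇒ sub: x = 0.

Answer: x ∈ {0}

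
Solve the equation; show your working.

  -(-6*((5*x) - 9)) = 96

Step 1. [-(-6*((5*x) - 9)) = 96] leading − — multiply by −1, so neg: -6*((5*x) - 9) = -96.
Step 2. [-6*((5*x) - 9) = -96] -6·(inner) — divide through by -6. So div: (5*x) - 9 = 16.
Step 3. [(5*x) - 9 = 16] add 9: x sits inside (… - 9). So sub: 5*x = 25.
Step 4. [5*x = 25] 5·(inner) — divide through by 5, so div: x = 5.

Answer: x ∈ {5}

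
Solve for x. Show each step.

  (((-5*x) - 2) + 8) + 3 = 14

Step 1. [(((-5*x) - 2) + 8) + 3 = 14] 3 comes off first (subtract 3) ⇒ sub: ((-5*x) - 2) + 8 = 11.
Step 2. [((-5*x) - 2) + 8 = 11] +8 is outermost — subtract 8 both sides, so sub: (-5*x) - 2 = 3.
Step 3. [(-5*x) - 2 = 3] add 2: x sits inside (… - 2). So sub: -5*x = 5.
Step 4. [-5*x = 5] -5·(inner) — divide through by -5. So div: x = -1.

Answer: x ∈ {-1}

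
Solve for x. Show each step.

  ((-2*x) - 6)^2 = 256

Step 1. [((-2*x) - 6)^2 = 256] √ both sides: 256 ≥ 0 gives two branches ⇒ sqrt: (-2*x) - 6 = 16 or -16.
Step 2. [(-2*x) - 6 = 16 or -16] add 6: x sits inside (… - 6) ⇒ sub: -2*x = 22 or -10.
Step 3. [-2*x = 22 or -10] divide by the outer -2 ⇒ div: x = -11 or 5.

Answer: x ∈ {-11, 5}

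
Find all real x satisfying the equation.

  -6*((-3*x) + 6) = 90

Step 1. [-6*((-3*x) + 6) = 90] LHS = -6·(…); ÷-6 both sides, so div: (-3*x) + 6 = -15.
Step 2. [(-3*x) + 6 = -15] the outer +6 inverts by subtracting 6 ⇒ sub: -3*x = -21.
Step 3. [-3*x = -21] LHS = -3·(…); ÷-3 both sides. So div: x = 7.

Answer: x ∈ {7}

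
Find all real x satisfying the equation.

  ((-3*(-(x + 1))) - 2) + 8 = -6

Step 1. [((-3*(-(x + 1))) - 2) + 8 = -6] subtract 8: x sits inside (… + 8). So sub: (-3*(-(x + 1))) - 2 = -14.
Step 2. [(-3*(-(x + 1))) - 2 = -14] add 2: x sits inside (… - 2). So sub: -3*(-(x + 1)) = -12.
Step 3. [-3*(-(x + 1)) = -12] -3 out front; divide by -3 ⇒ div: -(x + 1) = 4.
Step 4. [-(x + 1) = 4] LHS negated; negate both sides, so neg: x + 1 = -4.
Step 5. [x + 1 = -4] peel the +1: subtract 1 from each side ⇒ sub: x = -5.

Answer: x ∈ {-5}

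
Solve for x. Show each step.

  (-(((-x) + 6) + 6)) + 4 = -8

Step 1. [(-(((-x) + 6) + 6)) + 4 = -8] +4 is outermost — subtract 4 both sides. So sub: -(((-x) + 6) + 6) = -12.
Step 2. [-(((-x) + 6) + 6) = -12] LHS negated; negate both sides, so neg: ((-x) + 6) + 6 = 12.
Step 3. [((-x) + 6) + 6 = 12] 6 comes off first (subtract 6) ⇒ sub: (-x) + 6 = 6.
Step 4. [(-x) + 6 = 6] the outer +6 inverts by subtracting 6, so sub: -x = 0.
Step 5. [-x = 0] leading − — multiply by −1, so neg: x = 0.

Answer: x ∈ {0}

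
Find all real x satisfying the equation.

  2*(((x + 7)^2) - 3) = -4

Step 1. [2*(((x + 7)^2) - 3) = -4] 2 out front; divide by 2. So div: ((x + 7)^2) - 3 = -2.
Step 2. [((x + 7)^2) - 3 = -2] -3 is outermost — add 3 both sides ⇒ sub: (x + 7)^2 = 1.
Step 3. [(x + 7)^2 = 1] √ both sides: 1 ≥ 0 gives two branches ⇒ sqrt: x + 7 = 1 or -1.
Step 4. [x + 7 = 1 or -1] subtract 7: x sits inside (… + 7). So sub: x = -6 or -8.

Answer: x ∈ {-8, -6}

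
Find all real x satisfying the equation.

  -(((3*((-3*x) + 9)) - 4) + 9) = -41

Step 1. [-(((3*((-3*x) + 9)) - 4) + 9) = -41] leading − — multiply by −1 ⇒ neg: ((3*((-3*x) + 9)) - 4) + 9 = 41.
Step 2. [((3*((-3*x) + 9)) - 4) + 9 = 41] the outer +9 inverts by subtracting 9. So sub: (3*((-3*x) + 9)) - 4 = 32.
Step 3. [(3*((-3*x) + 9)) - 4 = 32] the outer -4 inverts by adding 4 ⇒ sub: 3*((-3*x) + 9) = 36.
Step 4. [3*((-3*x) + 9) = 36] 3 out front; divide by 3. So div: (-3*x) + 9 = 12.
Step 5. [(-3*x) + 9 = 12] +9 is outermost — subtract 9 both sides, so sub: -3*x = 3.
Step 6. [-3*x = 3] -3 out front; divide by -3, so div: x = -1.

Answer: x ∈ {-1}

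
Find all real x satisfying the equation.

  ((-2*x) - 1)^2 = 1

Step 1. [((-2*x) - 1)^2 = 1] √ both sides: 1 ≥ 0 gives two branches. So sqrt: (-2*x) - 1 = 1 or -1.
Step 2. [(-2*x) - 1 = 1 or -1] -1 is outermost — add 1 both sides. So sub: -2*x = 2 or 0.
Step 3. [-2*x = 2 or 0] -2 out front; divide by -2. So div: x = -1 or 0.

Answer: x ∈ {-1, 0}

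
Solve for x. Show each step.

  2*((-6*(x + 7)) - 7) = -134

Step 1. [2*((-6*(x + 7)) - 7) = -134] 2 out front; divide by 2. So div: (-6*(x + 7)) - 7 = -67.
Step 2. [(-6*(x + 7)) - 7 = -67] add 7: x sits inside (… - 7), so sub: -6*(x + 7) = -60.
Step 3. [-6*(x + 7) = -60] -6 out front; divide by -6 ⇒ div: x + 7 = 10.
Step 4. [x + 7 = 10] subtract 7: x sits inside (… + 7) ⇒ sub: x = 3.

Answer: x ∈ {3}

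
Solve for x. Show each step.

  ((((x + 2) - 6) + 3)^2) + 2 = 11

Step 1. [((((x + 2) - 6) + 3)^2) + 2 = 11] +2 is outermost — subtract 2 both sides, so sub: (((x + 2) - 6) + 3)^2 = 9.
Step 2. [(((x + 2) - 6) + 3)^2 = 9] LHS squared, RHS 9 ≥ 0: apply √ (±). So sqrt: ((x + 2) - 6) + 3 = 3 or -3.
Step 3. [((x + 2) - 6) + 3 = 3 or -3] +3 is outermost — subtract 3 both sides, so sub: (x + 2) - 6 = 0 or -6.
Step 4. [(x + 2) - 6 = 0 or -6] -6 is outermost — add 6 both sides. So sub: x + 2 = 6 or 0.
Step 5. [x + 2 = 6 or 0] subtract 2: x sits inside (… + 2), so sub: x = 4 or -2.

Answer: x ∈ {-2, 4}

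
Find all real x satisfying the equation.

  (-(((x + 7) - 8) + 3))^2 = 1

Step 1. [(-(((x + 7) - 8) + 3))^2 = 1] LHS squared, RHS 1 ≥ 0: apply √ (±) ⇒ sqrt: -(((x + 7) - 8) + 3) = 1 or -1.
Step 2. [-(((x + 7) - 8) + 3) = 1 or -1] flip signs both sides ⇒ neg: ((x + 7) - 8) + 3 = -1 or 1.
Step 3. [((x + 7) - 8) + 3 = -1 or 1] peel the +3: subtract 3 from each side. So sub: (x + 7) - 8 = -4 or -2.
Step 4. [(x + 7) - 8 = -4 or -2] the outer -8 inverts by adding 8 ⇒ sub: x + 7 = 4 or 6.
Step 5. [x + 7 = 4 or 6] +7 is outermost — subtract 7 both sides, so sub: x = -3 or -1.

Answer: x ∈ {-3, -1}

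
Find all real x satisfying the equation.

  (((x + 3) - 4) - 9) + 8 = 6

Step 1. [(((x + 3) - 4) - 9) + 8 = 6] the outer +8 inverts by subtracting 8, so sub: ((x + 3) - 4) - 9 = -2.
Step 2. [((x + 3) - 4) - 9 = -2] peel the -9: add 9 from each side. So sub: (x + 3) - 4 = 7.
Step 3. [(x + 3) - 4 = 7] 4 comes off first (add 4) ⇒ sub: x + 3 = 11.
Step 4. [x + 3 = 11] +3 is outermost — subtract 3 both sides, so sub: x = 8.

Answer: x ∈ {8}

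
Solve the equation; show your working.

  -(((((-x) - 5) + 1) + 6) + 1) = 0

Step 1. [-(((((-x) - 5) + 1) + 6) + 1) = 0] LHS negated; negate both sides ⇒ neg: ((((-x) - 5) + 1) + 6) + 1 = 0.
Step 2. [((((-x) - 5) + 1) + 6) + 1 = 0] peel the +1: subtract 1 from each side, so sub: (((-x) - 5) + 1) + 6 = -1.
Step 3. [(((-x) - 5) + 1) + 6 = -1] the outer +6 inverts by subtracting 6. So sub: ((-x) - 5) + 1 = -7.
Step 4. [((-x) - 5) + 1 = -7] peel the +1: subtract 1 from each side ⇒ sub: (-x) - 5 = -8.
Step 5. [(-x) - 5 = -8] 5 comes off first (add 5), so sub: -x = -3.
Step 6. [-x = -3] leading − — multiply by −1, so neg: x = 3.

Answer: x ∈ {3}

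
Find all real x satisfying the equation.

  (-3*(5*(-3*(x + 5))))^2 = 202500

Step 1. [(-3*(5*(-3*(x + 5))))^2 = 202500] LHS squared, RHS 202500 ≥ 0: apply √ (±). So sqrt: -3*(5*(-3*(x + 5))) = 450 or -450.
Step 2. [-3*(5*(-3*(x + 5))) = 450 or -450] divide by the outer -3. So div: 5*(-3*(x + 5)) = -150 or 150.
Step 3. [5*(-3*(x + 5)) = -150 or 150] 5·(inner) — divide through by 5 ⇒ div: -3*(x + 5) = -30 or 30.
Step 4. [-3*(x + 5) = -30 or 30] leading coefficient -3: divide by -3 ⇒ div: x + 5 = 10 or -10.
Step 5. [x + 5 = 10 or -10] +5 is outermost — subtract 5 both sides, so sub: x = 5 or -15.

Answer: x ∈ {-15, 5}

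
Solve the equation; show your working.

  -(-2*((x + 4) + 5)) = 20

Step 1. [-(-2*((x + 4) + 5)) = 20] LHS negated; negate both sides, so neg: -2*((x + 4) + 5) = -20.
Step 2. [-2*((x + 4) + 5) = -20] divide by the outer -2. So div: (x + 4) + 5 = 10.
Step 3. [(x + 4) + 5 = 10] 5 comes off first (subtract 5) ⇒ sub: x + 4 = 5.
Step 4. [x + 4 = 5] the outer +4 inverts by subtracting 4. So sub: x = 1.

Answer: x ∈ {1}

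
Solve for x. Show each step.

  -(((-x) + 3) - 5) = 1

Step 1. [-(((-x) + 3) - 5) = 1] LHS negated; negate both sides. So neg: ((-x) + 3) - 5 = -1.
Step 2. [((-x) + 3) - 5 = -1] peel the -5: add 5 from each side, so sub: (-x) + 3 = 4.
Step 3. [(-x) + 3 = 4] subtract 3: x sits inside (… + 3), so sub: -x = 1.
Step 4. [-x = 1] flip signs both sides. So neg: x = -1.

Answer: x ∈ {-1}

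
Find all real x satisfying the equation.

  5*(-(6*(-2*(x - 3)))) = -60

Step 1. [5*(-(6*(-2*(x - 3)))) = -60] leading coefficient 5: divide by 5. So div: -(6*(-2*(x - 3))) = -12.
Step 2. [-(6*(-2*(x - 3))) = -12] leading − — multiply by −1. So neg: 6*(-2*(x - 3)) = 12.
Step 3. [6*(-2*(x - 3)) = 12] leading coefficient 6: divide by 6, so div: -2*(x - 3) = 2.
Step 4. [-2*(x - 3) = 2] divide by the outer -2. So div: x - 3 = -1.
Step 5. [x - 3 = -1] -3 is outermost — add 3 both sides, so sub: x = 2.

Answer: x ∈ {2}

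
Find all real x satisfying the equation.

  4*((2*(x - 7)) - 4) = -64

Step 1. [4*((2*(x - 7)) - 4) = -64] leading coefficient 4: divide by 4, so div: (2*(x - 7)) - 4 = -16.
Step 2. [(2*(x - 7)) - 4 = -16] peel the -4: add 4 from each side ⇒ sub: 2*(x - 7) = -12.
Step 3. [2*(x - 7) = -12] divide by the outer 2. So div: x - 7 = -6.
Step 4. [x - 7 = -6] add 7: x sits inside (… - 7), so sub: x = 1.

Answer: x ∈ {1}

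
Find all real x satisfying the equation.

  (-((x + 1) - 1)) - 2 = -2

Step 1. [(-((x + 1) - 1)) - 2 = -2] -2 is outermost — add 2 both sides, so sub: -((x + 1) - 1) = 0.
Step 2. [-((x + 1) - 1) = 0] flip signs both sides. So neg: (x + 1) - 1 = 0.
Step 3. [(x + 1) - 1 = 0] -1 is outermost — add 1 both sides, so sub: x + 1 = 1.
Step 4. [x + 1 = 1] 1 comes off first (subtract 1), so sub: x = 0.

Answer: x ∈ {0}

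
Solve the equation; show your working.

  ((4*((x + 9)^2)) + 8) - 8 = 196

Step 1. [((4*((x + 9)^2)) + 8) - 8 = 196] -8 is outermost — add 8 both sides ⇒ sub: (4*((x + 9)^2)) + 8 = 204.
Step 2. [(4*((x + 9)^2)) + 8 = 204] common factor 4 (LHS and 204) — divide through. So factor: ((x + 9)^2) + 2 = 51.
Step 3. [((x + 9)^2) + 2 = 51] +2 is outermost — subtract 2 both sides. So sub: (x + 9)^2 = 49.
Step 4. [(x + 9)^2 = 49] 49 ≥ 0, LHS is (·)² — take ±√, so sqrt: x + 9 = 7 or -7.
Step 5. [x + 9 = 7 or -7] +9 is outermost — subtract 9 both sides. So sub: x = -2 or -16.

Answer: x ∈ {-16, -2}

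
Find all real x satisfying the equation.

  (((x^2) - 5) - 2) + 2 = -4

Step 1. [(((x^2) - 5) - 2) + 2 = -4] the outer +2 inverts by subtracting 2 ⇒ sub: ((x^2) - 5) - 2 = -6.
Step 2. [((x^2) - 5) - 2 = -6] peel the -2: add 2 from each side ⇒ sub: (x^2) - 5 = -4.
Step 3. [(x^2) - 5 = -4] peel the -5: add 5 from each side ⇒ sub: x^2 = 1.
Step 4. [x^2 = 1] √ both sides: 1 ≥ 0 gives two branches ⇒ sqrt: x = 1 or -1.

Answer: x ∈ {-1, 1}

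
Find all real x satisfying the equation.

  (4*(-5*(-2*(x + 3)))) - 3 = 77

Step 1. [(4*(-5*(-2*(x + 3)))) - 3 = 77] the outer -3 inverts by adding 3. So sub: 4*(-5*(-2*(x + 3))) = 80.
Step 2. [4*(-5*(-2*(x + 3))) = 80] LHS = 4·(…); ÷4 both sides. So div: -5*(-2*(x + 3)) = 20.
Step 3. [-5*(-2*(x + 3)) = 20] -5·(inner) — divide through by -5. So div: -2*(x + 3) = -4.
Step 4. [-2*(x + 3) = -4] -2 out front; divide by -2 ⇒ div: x + 3 = 2.
Step 5. [x + 3 = 2] 3 comes off first (subtract 3), so sub: x = -1.

Answer: x ∈ {-1}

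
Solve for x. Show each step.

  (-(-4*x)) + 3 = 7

Step 1. [(-(-4*x)) + 3 = 7] subtract 3: x sits inside (… + 3) ⇒ sub: -(-4*x) = 4.
Step 2. [-(-4*x) = 4] LHS negated; negate both sides, so neg: -4*x = -4.
Step 3. [-4*x = -4] LHS = -4·(…); ÷-4 both sides, so div: x = 1.

Answer: x ∈ {1}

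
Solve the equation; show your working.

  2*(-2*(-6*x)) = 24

Step 1. [2*(-2*(-6*x)) = 24] 2·(inner) — divide through by 2. So div: -2*(-6*x) = 12.
Step 2. [-2*(-6*x) = 12] leading coefficient -2: divide by -2, so div: -6*x = -6.
Step 3. [-6*x = -6] leading coefficient -6: divide by -6. So div: x = 1.

Answer: x ∈ {1}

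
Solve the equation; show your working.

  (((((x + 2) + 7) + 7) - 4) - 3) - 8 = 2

Step 1. [(((((x + 2) + 7) + 7) - 4) - 3) - 8 = 2] the outer -8 inverts by adding 8. So sub: ((((x + 2) + 7) + 7) - 4) - 3 = 10.
Step 2. [((((x + 2) + 7) + 7) - 4) - 3 = 10] add 3: x sits inside (… - 3). So sub: (((x + 2) + 7) + 7) - 4 = 13.
Step 3. [(((x + 2) + 7) + 7) - 4 = 13] peel the -4: add 4 from each side, so sub: ((x + 2) + 7) + 7 = 17.
Step 4. [((x + 2) + 7) + 7 = 17] peel the +7: subtract 7 from each side ⇒ sub: (x + 2) + 7 = 10.
Step 5. [(x + 2) + 7 = 10] peel the +7: subtract 7 from each side. So sub: x + 2 = 3.
Step 6. [x + 2 = 3] the outer +2 inverts by subtracting 2 ⇒ sub: x = 1.

Answer: x ∈ {1}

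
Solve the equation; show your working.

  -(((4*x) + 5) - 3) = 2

Step 1. [-(((4*x) + 5) - 3) = 2] leading − — multiply by −1. So neg: ((4*x) + 5) - 3 = -2.
Step 2. [((4*x) + 5) - 3 = -2] 3 comes off first (add 3) ⇒ sub: (4*x) + 5 = 1.
Step 3. [(4*x) + 5 = 1] peel the +5: subtract 5 from each side, so sub: 4*x = -4.
Step 4. [4*x = -4] LHS = 4·(…); ÷4 both sides. So div: x = -1.

Answer: x ∈ {-1}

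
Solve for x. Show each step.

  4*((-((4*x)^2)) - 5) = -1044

Step 1. [4*((-((4*x)^2)) - 5) = -1044] leading coefficient 4: divide by 4 ⇒ div: (-((4*x)^2)) - 5 = -261.
Step 2. [(-((4*x)^2)) - 5 = -261] add 5: x sits inside (… - 5) ⇒ sub: -((4*x)^2) = -256.
Step 3. [-((4*x)^2) = -256] LHS negated; negate both sides, so neg: (4*x)^2 = 256.
Step 4. [(4*x)^2 = 256] √ both sides: 256 ≥ 0 gives two branches ⇒ sqrt: 4*x = 16 or -16.
Step 5. [4*x = 16 or -16] 4 out front; divide by 4, so div: x = 4 or -4.

Answer: x ∈ {-4, 4}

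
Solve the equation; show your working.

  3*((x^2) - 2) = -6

Step 1. [3*((x^2) - 2) = -6] 3·(inner) — divide through by 3 ⇒ div: (x^2) - 2 = -2.
Step 2. [(x^2) - 2 = -2] peel the -2: add 2 from each side ⇒ sub: x^2 = 0.
Step 3. [x^2 = 0] LHS squared, RHS 0 ≥ 0: apply √ (±) ⇒ sqrt: x = 0.

Answer: x ∈ {0}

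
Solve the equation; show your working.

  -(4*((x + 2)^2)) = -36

Step 1. [-(4*((x + 2)^2)) = -36] LHS negated; negate both sides, so neg: 4*((x + 2)^2) = 36.
Step 2. [4*((x + 2)^2) = 36] LHS = 4·(…); ÷4 both sides, so div: (x + 2)^2 = 9.
Step 3. [(x + 2)^2 = 9] 9 ≥ 0, LHS is (·)² — take ±√, so sqrt: x + 2 = 3 or -3.
Step 4. [x + 2 = 3 or -3] the outer +2 inverts by subtracting 2 ⇒ sub: x = 1 or -5.

Answer: x ∈ {-5, 1}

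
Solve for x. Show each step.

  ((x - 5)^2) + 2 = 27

Step 1. [((x - 5)^2) + 2 = 27] +2 is outermost — subtract 2 both sides ⇒ sub: (x - 5)^2 = 25.
Step 2. [(x - 5)^2 = 25] 25 ≥ 0, LHS is (·)² — take ±√ ⇒ sqrt: x - 5 = 5 or -5.
Step 3. [x - 5 = 5 or -5] the outer -5 inverts by adding 5 ⇒ sub: x = 10 or 0.

Answer: x ∈ {0, 10}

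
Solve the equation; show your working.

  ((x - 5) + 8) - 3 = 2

Step 1. [((x - 5) + 8) - 3 = 2] add 3: x sits inside (… - 3), so sub: (x - 5) + 8 = 5.
Step 2. [(x - 5) + 8 = 5] the outer +8 inverts by subtracting 8 ⇒ sub: x - 5 = -3.
Step 3. [x - 5 = -3] 5 comes off first (add 5), so sub: x = 2.

Answer: x ∈ {2}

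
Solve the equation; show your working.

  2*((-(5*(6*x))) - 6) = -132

Step 1. [2*((-(5*(6*x))) - 6) = -132] leading coefficient 2: divide by 2, so div: (-(5*(6*x))) - 6 = -66.
Step 2. [(-(5*(6*x))) - 6 = -66] add 6: x sits inside (… - 6) ⇒ sub: -(5*(6*x)) = -60.
Step 3. [-(5*(6*x)) = -60] flip signs both sides ⇒ neg: 5*(6*x) = 60.
Step 4. [5*(6*x) = 60] divide by the outer 5. So div: 6*x = 12.
Step 5. [6*x = 12] leading coefficient 6: divide by 6 ⇒ div: x = 2.

Answer: x ∈ {2}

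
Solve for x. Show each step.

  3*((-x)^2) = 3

Step 1. [3*((-x)^2) = 3] leading coefficient 3: divide by 3 ⇒ div: (-x)^2 = 1.
Step 2. [(-x)^2 = 1] LHS squared, RHS 1 ≥ 0: apply √ (±). So sqrt: -x = 1 or -1.
Step 3. [-x = 1 or -1] flip signs both sides ⇒ neg: x = -1 or 1.

Answer: x ∈ {-1, 1}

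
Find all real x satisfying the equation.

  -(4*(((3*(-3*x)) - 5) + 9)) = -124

Step 1. [-(4*(((3*(-3*x)) - 5) + 9)) = -124] flip signs both sides, so neg: 4*(((3*(-3*x)) - 5) + 9) = 124.
Step 2. [4*(((3*(-3*x)) - 5) + 9) = 124] leading coefficient 4: divide by 4 ⇒ div: ((3*(-3*x)) - 5) + 9 = 31.
Step 3. [((3*(-3*x)) - 5) + 9 = 31] 9 comes off first (subtract 9), so sub: (3*(-3*x)) - 5 = 22.
Step 4. [(3*(-3*x)) - 5 = 22] 5 comes off first (add 5) ⇒ sub: 3*(-3*x) = 27.
Step 5. [3*(-3*x) = 27] 3 out front; divide by 3, so div: -3*x = 9.
Step 6. [-3*x = 9] LHS = -3·(…); ÷-3 both sides ⇒ div: x = -3.

Answer: x ∈ {-3}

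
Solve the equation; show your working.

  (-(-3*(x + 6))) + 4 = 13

Step 1. [(-(-3*(x + 6))) + 4 = 13] peel the +4: subtract 4 from each side, so sub: -(-3*(x + 6)) = 9.
Step 2. [-(-3*(x + 6)) = 9] LHS negated; negate both sides ⇒ neg: -3*(x + 6) = -9.
Step 3. [-3*(x + 6) = -9] LHS = -3·(…); ÷-3 both sides, so div: x + 6 = 3.
Step 4. [x + 6 = 3] 6 comes off first (subtract 6). So sub: x = -3.

Answer: x ∈ {-3}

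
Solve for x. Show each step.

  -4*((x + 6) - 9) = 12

Step 1. [-4*((x + 6) - 9) = 12] divide by the outer -4. So div: (x + 6) - 9 = -3.
Step 2. [(x + 6) - 9 = -3] the outer -9 inverts by adding 9. So sub: x + 6 = 6.
Step 3. [x + 6 = 6] subtract 6: x sits inside (… + 6). So sub: x = 0.

Answer: x ∈ {0}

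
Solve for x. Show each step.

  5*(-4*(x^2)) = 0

Step 1. [5*(-4*(x^2)) = 0] 5 out front; divide by 5 ⇒ div: -4*(x^2) = 0.
Step 2. [-4*(x^2) = 0] divide by the outer -4. So div: x^2 = 0.
Step 3. [x^2 = 0] LHS squared, RHS 0 ≥ 0: apply √ (±), so sqrt: x = 0.

Answer: x ∈ {0}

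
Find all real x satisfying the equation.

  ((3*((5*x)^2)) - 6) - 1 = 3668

Step 1. [((3*((5*x)^2)) - 6) - 1 = 3668] 1 comes off first (add 1) ⇒ sub: (3*((5*x)^2)) - 6 = 3669.
Step 2. [(3*((5*x)^2)) - 6 = 3669] common factor 3 (LHS and 3669) — divide through, so factor: ((5*x)^2) - 2 = 1223.
Step 3. [((5*x)^2) - 2 = 1223] peel the -2: add 2 from each side. So sub: (5*x)^2 = 1225.
Step 4. [(5*x)^2 = 1225] 1225 ≥ 0, LHS is (·)² — take ±√. So sqrt: 5*x = 35 or -35.
Step 5. [5*x = 35 or -35] 5·(inner) — divide through by 5 ⇒ div: x = 7 or -7.

Answer: x ∈ {-7, 7}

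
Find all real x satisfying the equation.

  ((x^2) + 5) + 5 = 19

Step 1. [((x^2) + 5) + 5 = 19] peel the +5: subtract 5 from each side, so sub: (x^2) + 5 = 14.
Step 2. [(x^2) + 5 = 14] 5 comes off first (subtract 5) ⇒ sub: x^2 = 9.
Step 3. [x^2 = 9] LHS squared, RHS 9 ≥ 0: apply √ (±). So sqrt: x = 3 or -3.

Answer: x ∈ {-3, 3}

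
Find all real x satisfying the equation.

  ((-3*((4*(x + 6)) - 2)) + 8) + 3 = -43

Step 1. [((-3*((4*(x + 6)) - 2)) + 8) + 3 = -43] the outer +3 inverts by subtracting 3. So sub: (-3*((4*(x + 6)) - 2)) + 8 = -46.
Step 2. [(-3*((4*(x + 6)) - 2)) + 8 = -46] peel the +8: subtract 8 from each side. So sub: -3*((4*(x + 6)) - 2) = -54.
Step 3. [-3*((4*(x + 6)) - 2) = -54] leading coefficient -3: divide by -3 ⇒ div: (4*(x + 6)) - 2 = 18.
Step 4. [(4*(x + 6)) - 2 = 18] the outer -2 inverts by adding 2, so sub: 4*(x + 6) = 20.
Step 5. [4*(x + 6) = 20] divide by the outer 4, so div: x + 6 = 5.
Step 6. [x + 6 = 5] the outer +6 inverts by subtracting 6, so sub: x = -1.

Answer: x ∈ {-1}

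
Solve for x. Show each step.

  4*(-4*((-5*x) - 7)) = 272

Step 1. [4*(-4*((-5*x) - 7)) = 272] LHS = 4·(…); ÷4 both sides, so div: -4*((-5*x) - 7) = 68.
Step 2. [-4*((-5*x) - 7) = 68] -4 out front; divide by -4. So div: (-5*x) - 7 = -17.
Step 3. [(-5*x) - 7 = -17] -7 is outermost — add 7 both sides. So sub: -5*x = -10.
Step 4. [-5*x = -10] -5 out front; divide by -5 ⇒ div: x = 2.

Answer: x ∈ {2}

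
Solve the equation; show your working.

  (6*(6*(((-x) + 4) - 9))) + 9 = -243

Step 1. [(6*(6*(((-x) + 4) - 9))) + 9 = -243] the outer +9 inverts by subtracting 9 ⇒ sub: 6*(6*(((-x) + 4) - 9)) = -252.
Step 2. [6*(6*(((-x) + 4) - 9)) = -252] 6·(inner) — divide through by 6. So div: 6*(((-x) + 4) - 9) = -42.
Step 3. [6*(((-x) + 4) - 9) = -42] LHS = 6·(…); ÷6 both sides, so div: ((-x) + 4) - 9 = -7.
Step 4. [((-x) + 4) - 9 = -7] peel the -9: add 9 from each side. So sub: (-x) + 4 = 2.
Step 5. [(-x) + 4 = 2] the outer +4 inverts by subtracting 4. So sub: -x = -2.
Step 6. [-x = -2] flip signs both sides, so neg: x = 2.

Answer: x ∈ {2}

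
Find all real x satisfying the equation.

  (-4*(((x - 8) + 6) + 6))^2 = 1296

Step 1. [(-4*(((x - 8) + 6) + 6))^2 = 1296] 1296 ≥ 0, LHS is (·)² — take ±√ ⇒ sqrt: -4*(((x - 8) + 6) + 6) = 36 or -36.
Step 2. [-4*(((x - 8) + 6) + 6) = 36 or -36] LHS = -4·(…); ÷-4 both sides ⇒ div: ((x - 8) + 6) + 6 = -9 or 9.
Step 3. [((x - 8) + 6) + 6 = -9 or 9] subtract 6: x sits inside (… + 6), so sub: (x - 8) + 6 = -15 or 3.
Step 4. [(x - 8) + 6 = -15 or 3] +6 is outermost — subtract 6 both sides. So sub: x - 8 = -21 or -3.
Step 5. [x - 8 = -21 or -3] the outer -8 inverts by adding 8 ⇒ sub: x = -13 or 5.

Answer: x ∈ {-13, 5}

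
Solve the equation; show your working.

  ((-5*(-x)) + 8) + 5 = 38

Step 1. [((-5*(-x)) + 8) + 5 = 38] subtract 5: x sits inside (… + 5), so sub: (-5*(-x)) + 8 = 33.
Step 2. [(-5*(-x)) + 8 = 33] the outer +8 inverts by subtracting 8, so sub: -5*(-x) = 25.
Step 3. [-5*(-x) = 25] divide by the outer -5 ⇒ div: -x = -5.
Step 4. [-x = -5] LHS negated; negate both sides. So neg: x = 5.

Answer: x ∈ {5}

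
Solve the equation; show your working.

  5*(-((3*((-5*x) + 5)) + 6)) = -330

Step 1. [5*(-((3*((-5*x) + 5)) + 6)) = -330] leading coefficient 5: divide by 5 ⇒ div: -((3*((-5*x) + 5)) + 6) = -66.
Step 2. [-((3*((-5*x) + 5)) + 6) = -66] LHS negated; negate both sides ⇒ neg: (3*((-5*x) + 5)) + 6 = 66.
Step 3. [(3*((-5*x) + 5)) + 6 = 66] subtract 6: x sits inside (… + 6). So sub: 3*((-5*x) + 5) = 60.
Step 4. [3*((-5*x) + 5) = 60] divide by the outer 3, so div: (-5*x) + 5 = 20.
Step 5. [(-5*x) + 5 = 20] -5 | LHS and -5 | 20: pull -5 out ⇒ factor: x - 1 = -4.
Step 6. [x - 1 = -4] add 1: x sits inside (… - 1) ⇒ sub: x = -3.

Answer: x ∈ {-3}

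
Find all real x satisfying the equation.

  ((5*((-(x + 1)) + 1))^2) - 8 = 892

Step 1. [((5*((-(x + 1)) + 1))^2) - 8 = 892] add 8: x sits inside (… - 8) ⇒ sub: (5*((-(x + 1)) + 1))^2 = 900.
Step 2. [(5*((-(x + 1)) + 1))^2 = 900] LHS squared, RHS 900 ≥ 0: apply √ (±), so sqrt: 5*((-(x + 1)) + 1) = 30 or -30.
Step 3. [5*((-(x + 1)) + 1) = 30 or -30] 5 out front; divide by 5 ⇒ div: (-(x + 1)) + 1 = 6 or -6.
Step 4. [(-(x + 1)) + 1 = 6 or -6] +1 is outermost — subtract 1 both sides ⇒ sub: -(x + 1) = 5 or -7.
Step 5. [-(x + 1) = 5 or -7] LHS negated; negate both sides ⇒ neg: x + 1 = -5 or 7.
Step 6. [x + 1 = -5 or 7] 1 comes off first (subtract 1) ⇒ sub: x = -6 or 6.

Answer: x ∈ {-6, 6}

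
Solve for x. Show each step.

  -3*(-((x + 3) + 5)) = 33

Step 1. [-3*(-((x + 3) + 5)) = 33] -3 out front; divide by -3, so div: -((x + 3) + 5) = -11.
Step 2. [-((x + 3) + 5) = -11] LHS negated; negate both sides, so neg: (x + 3) + 5 = 11.
Step 3. [(x + 3) + 5 = 11] +5 is outermost — subtract 5 both sides, so sub: x + 3 = 6.
Step 4. [x + 3 = 6] +3 is outermost — subtract 3 both sides, so sub: x = 3.

Answer: x ∈ {3}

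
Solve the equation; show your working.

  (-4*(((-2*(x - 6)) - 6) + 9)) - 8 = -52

Step 1. [(-4*(((-2*(x - 6)) - 6) + 9)) - 8 = -52] 8 comes off first (add 8). So sub: -4*(((-2*(x - 6)) - 6) + 9) = -44.
Step 2. [-4*(((-2*(x - 6)) - 6) + 9) = -44] LHS = -4·(…); ÷-4 both sides, so div: ((-2*(x - 6)) - 6) + 9 = 11.
Step 3. [((-2*(x - 6)) - 6) + 9 = 11] 9 comes off first (subtract 9). So sub: (-2*(x - 6)) - 6 = 2.
Step 4. [(-2*(x - 6)) - 6 = 2] common factor -2 (LHS and 2) — divide through, so factor: (x - 6) + 3 = -1.
Step 5. [(x - 6) + 3 = -1] peel the +3: subtract 3 from each side, so sub: x - 6 = -4.
Step 6. [x - 6 = -4] add 6: x sits inside (… - 6) ⇒ sub: x = 2.

Answer: x ∈ {2}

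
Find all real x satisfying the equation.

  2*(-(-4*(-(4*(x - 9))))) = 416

Step 1. [2*(-(-4*(-(4*(x - 9))))) = 416] leading coefficient 2: divide by 2 ⇒ div: -(-4*(-(4*(x - 9)))) = 208.
Step 2. [-(-4*(-(4*(x - 9)))) = 208] flip signs both sides. So neg: -4*(-(4*(x - 9))) = -208.
Step 3. [-4*(-(4*(x - 9))) = -208] leading coefficient -4: divide by -4, so div: -(4*(x - 9)) = 52.
Step 4. [-(4*(x - 9)) = 52] LHS negated; negate both sides, so neg: 4*(x - 9) = -52.
Step 5. [4*(x - 9) = -52] divide by the outer 4 ⇒ div: x - 9 = -13.
Step 6. [x - 9 = -13] 9 comes off first (add 9). So sub: x = -4.

Answer: x ∈ {-4}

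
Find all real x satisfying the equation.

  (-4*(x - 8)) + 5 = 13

Step 1. [(-4*(x - 8)) + 5 = 13] 5 comes off first (subtract 5) ⇒ sub: -4*(x - 8) = 8.
Step 2. [-4*(x - 8) = 8] -4 out front; divide by -4, so div: x - 8 = -2.
Step 3. [x - 8 = -2] -8 is outermost — add 8 both sides. So sub: x = 6.

Answer: x ∈ {6}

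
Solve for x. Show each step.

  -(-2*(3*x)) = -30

Step 1. [-(-2*(3*x)) = -30] LHS negated; negate both sides ⇒ neg: -2*(3*x) = 30.
Step 2. [-2*(3*x) = 30] divide by the outer -2 ⇒ div: 3*x = -15.
Step 3. [3*x = -15] divide by the outer 3 ⇒ div: x = -5.

Answer: x ∈ {-5}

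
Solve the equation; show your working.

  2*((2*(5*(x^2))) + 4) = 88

Step 1. [2*((2*(5*(x^2))) + 4) = 88] 2 out front; divide by 2. So div: (2*(5*(x^2))) + 4 = 44.
Step 2. [(2*(5*(x^2))) + 4 = 44] 4 comes off first (subtract 4), so sub: 2*(5*(x^2)) = 40.
Step 3. [2*(5*(x^2)) = 40] 2·(inner) — divide through by 2. So div: 5*(x^2) = 20.
Step 4. [5*(x^2) = 20] 5·(inner) — divide through by 5. So div: x^2 = 4.
Step 5. [x^2 = 4] √ both sides: 4 ≥ 0 gives two branches, so sqrt: x = 2 or -2.

Answer: x ∈ {-2, 2}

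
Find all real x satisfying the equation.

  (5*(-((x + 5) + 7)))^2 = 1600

Step 1. [(5*(-((x + 5) + 7)))^2 = 1600] LHS squared, RHS 1600 ≥ 0: apply √ (±) ⇒ sqrt: 5*(-((x + 5) + 7)) = 40 or -40.
Step 2. [5*(-((x + 5) + 7)) = 40 or -40] divide by the outer 5, so div: -((x + 5) + 7) = 8 or -8.
Step 3. [-((x + 5) + 7) = 8 or -8] flip signs both sides. So neg: (x + 5) + 7 = -8 or 8.
Step 4. [(x + 5) + 7 = -8 or 8] 7 comes off first (subtract 7). So sub: x + 5 = -15 or 1.
Step 5. [x + 5 = -15 or 1] 5 comes off first (subtract 5). So sub: x = -20 or -4.

Answer: x ∈ {-20, -4}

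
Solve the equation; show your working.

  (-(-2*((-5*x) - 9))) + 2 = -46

Step 1. [(-(-2*((-5*x) - 9))) + 2 = -46] subtract 2: x sits inside (… + 2). So sub: -(-2*((-5*x) - 9)) = -48.
Step 2. [-(-2*((-5*x) - 9)) = -48] leading − — multiply by −1 ⇒ neg: -2*((-5*x) - 9) = 48.
Step 3. [-2*((-5*x) - 9) = 48] -2·(inner) — divide through by -2, so div: (-5*x) - 9 = -24.
Step 4. [(-5*x) - 9 = -24] peel the -9: add 9 from each side ⇒ sub: -5*x = -15.
Step 5. [-5*x = -15] LHS = -5·(…); ÷-5 both sides, so div: x = 3.

Answer: x ∈ {3}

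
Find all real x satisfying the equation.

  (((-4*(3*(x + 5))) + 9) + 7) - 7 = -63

Step 1. [(((-4*(3*(x + 5))) + 9) + 7) - 7 = -63] add 7: x sits inside (… - 7), so sub: ((-4*(3*(x + 5))) + 9) + 7 = -56.
Step 2. [((-4*(3*(x + 5))) + 9) + 7 = -56] +7 is outermost — subtract 7 both sides, so sub: (-4*(3*(x + 5))) + 9 = -63.
Step 3. [(-4*(3*(x + 5))) + 9 = -63] subtract 9: x sits inside (… + 9), so sub: -4*(3*(x + 5)) = -72.
Step 4. [-4*(3*(x + 5)) = -72] divide by the outer -4. So div: 3*(x + 5) = 18.
Step 5. [3*(x + 5) = 18] 3·(inner) — divide through by 3. So div: x + 5 = 6.
Step 6. [x + 5 = 6] the outer +5 inverts by subtracting 5. So sub: x = 1.

Answer: x ∈ {1}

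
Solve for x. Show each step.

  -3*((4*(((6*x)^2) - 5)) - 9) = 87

Step 1. [-3*((4*(((6*x)^2) - 5)) - 9) = 87] LHS = -3·(…); ÷-3 both sides, so div: (4*(((6*x)^2) - 5)) - 9 = -29.
Step 2. [(4*(((6*x)^2) - 5)) - 9 = -29] peel the -9: add 9 from each side ⇒ sub: 4*(((6*x)^2) - 5) = -20.
Step 3. [4*(((6*x)^2) - 5) = -20] LHS = 4·(…); ÷4 both sides. So div: ((6*x)^2) - 5 = -5.
Step 4. [((6*x)^2) - 5 = -5] peel the -5: add 5 from each side, so sub: (6*x)^2 = 0.
Step 5. [(6*x)^2 = 0] √ both sides: 0 ≥ 0 gives two branches. So sqrt: 6*x = 0.
Step 6. [6*x = 0] divide by the outer 6. So div: x = 0.

Answer: x ∈ {0}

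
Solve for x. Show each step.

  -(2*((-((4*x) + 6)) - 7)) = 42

Step 1. [-(2*((-((4*x) + 6)) - 7)) = 42] flip signs both sides. So neg: 2*((-((4*x) + 6)) - 7) = -42.
Step 2. [2*((-((4*x) + 6)) - 7) = -42] divide by the outer 2 ⇒ div: (-((4*x) + 6)) - 7 = -21.
Step 3. [(-((4*x) + 6)) - 7 = -21] peel the -7: add 7 from each side ⇒ sub: -((4*x) + 6) = -14.
Step 4. [-((4*x) + 6) = -14] leading − — multiply by −1 ⇒ neg: (4*x) + 6 = 14.
Step 5. [(4*x) + 6 = 14] 6 comes off first (subtract 6) ⇒ sub: 4*x = 8.
Step 6. [4*x = 8] leading coefficient 4: divide by 4. So div: x = 2.

Answer: x ∈ {2}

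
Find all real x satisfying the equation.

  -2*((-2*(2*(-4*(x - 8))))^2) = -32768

Step 1. [-2*((-2*(2*(-4*(x - 8))))^2) = -32768] leading coefficient -2: divide by -2, so div: (-2*(2*(-4*(x - 8))))^2 = 16384.
Step 2. [(-2*(2*(-4*(x - 8))))^2 = 16384] 16384 ≥ 0, LHS is (·)² — take ±√ ⇒ sqrt: -2*(2*(-4*(x - 8))) = 128 or -128.
Step 3. [-2*(2*(-4*(x - 8))) = 128 or -128] divide by the outer -2. So div: 2*(-4*(x - 8)) = -64 or 64.
Step 4. [2*(-4*(x - 8)) = -64 or 64] LHS = 2·(…); ÷2 both sides, so div: -4*(x - 8) = -32 or 32.
Step 5. [-4*(x - 8) = -32 or 32] divide by the outer -4, so div: x - 8 = 8 or -8.
Step 6. [x - 8 = 8 or -8] the outer -8 inverts by adding 8. So sub: x = 16 or 0.

Answer: x ∈ {0, 16}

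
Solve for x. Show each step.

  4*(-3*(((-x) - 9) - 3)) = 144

Step 1. [4*(-3*(((-x) - 9) - 3)) = 144] 4·(inner) — divide through by 4. So div: -3*(((-x) - 9) - 3) = 36.
Step 2. [-3*(((-x) - 9) - 3) = 36] LHS = -3·(…); ÷-3 both sides. So div: ((-x) - 9) - 3 = -12.
Step 3. [((-x) - 9) - 3 = -12] peel the -3: add 3 from each side. So sub: (-x) - 9 = -9.
Step 4. [(-x) - 9 = -9] add 9: x sits inside (… - 9). So sub: -x = 0.
Step 5. [-x = 0] leading − — multiply by −1. So neg: x = 0.

Answer: x ∈ {0}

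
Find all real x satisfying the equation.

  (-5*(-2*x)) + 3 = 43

Step 1. [(-5*(-2*x)) + 3 = 43] 3 comes off first (subtract 3), so sub: -5*(-2*x) = 40.
Step 2. [-5*(-2*x) = 40] divide by the outer -5, so div: -2*x = -8.
Step 3. [-2*x = -8] divide by the outer -2 ⇒ div: x = 4.

Answer: x ∈ {4}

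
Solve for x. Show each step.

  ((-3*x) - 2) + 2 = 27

Step 1. [((-3*x) - 2) + 2 = 27] +2 is outermost — subtract 2 both sides. So sub: (-3*x) - 2 = 25.
Step 2. [(-3*x) - 2 = 25] the outer -2 inverts by adding 2. So sub: -3*x = 27.
Step 3. [-3*x = 27] divide by the outer -3 ⇒ div: x = -9.

Answer: x ∈ {-9}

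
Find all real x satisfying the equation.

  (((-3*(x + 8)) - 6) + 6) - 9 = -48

Step 1. [(((-3*(x + 8)) - 6) + 6) - 9 = -48] add 9: x sits inside (… - 9) ⇒ sub: ((-3*(x + 8)) - 6) + 6 = -39.
Step 2. [((-3*(x + 8)) - 6) + 6 = -39] the outer +6 inverts by subtracting 6 ⇒ sub: (-3*(x + 8)) - 6 = -45.
Step 3. [(-3*(x + 8)) - 6 = -45] -3 | LHS and -3 | -45: pull -3 out ⇒ factor: (x + 8) + 2 = 15.
Step 4. [(x + 8) + 2 = 15] +2 is outermost — subtract 2 both sides ⇒ sub: x + 8 = 13.
Step 5. [x + 8 = 13] +8 is outermost — subtract 8 both sides ⇒ sub: x = 5.

Answer: x ∈ {5}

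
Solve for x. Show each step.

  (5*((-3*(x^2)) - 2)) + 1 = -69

Step 1. [(5*((-3*(x^2)) - 2)) + 1 = -69] subtract 1: x sits inside (… + 1), so sub: 5*((-3*(x^2)) - 2) = -70.
Step 2. [5*((-3*(x^2)) - 2) = -70] divide by the outer 5 ⇒ div: (-3*(x^2)) - 2 = -14.
Step 3. [(-3*(x^2)) - 2 = -14] add 2: x sits inside (… - 2) ⇒ sub: -3*(x^2) = -12.
Step 4. [-3*(x^2) = -12] leading coefficient -3: divide by -3. So div: x^2 = 4.
Step 5. [x^2 = 4] √ both sides: 4 ≥ 0 gives two branches. So sqrt: x = 2 or -2.

Answer: x ∈ {-2, 2}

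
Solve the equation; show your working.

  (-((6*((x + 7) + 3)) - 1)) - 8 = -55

Step 1. [(-((6*((x + 7) + 3)) - 1)) - 8 = -55] 8 comes off first (add 8) ⇒ sub: -((6*((x + 7) + 3)) - 1) = -47.
Step 2. [-((6*((x + 7) + 3)) - 1) = -47] LHS negated; negate both sides ⇒ neg: (6*((x + 7) + 3)) - 1 = 47.
Step 3. [(6*((x + 7) + 3)) - 1 = 47] add 1: x sits inside (… - 1). So sub: 6*((x + 7) + 3) = 48.
Step 4. [6*((x + 7) + 3) = 48] LHS = 6·(…); ÷6 both sides, so div: (x + 7) + 3 = 8.
Step 5. [(x + 7) + 3 = 8] subtract 3: x sits inside (… + 3). So sub: x + 7 = 5.
Step 6. [x + 7 = 5] peel the +7: subtract 7 from each side ⇒ sub: x = -2.

Answer: x ∈ {-2}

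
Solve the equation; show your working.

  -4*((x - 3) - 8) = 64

Step 1. [-4*((x - 3) - 8) = 64] divide by the outer -4. So div: (x - 3) - 8 = -16.
Step 2. [(x - 3) - 8 = -16] 8 comes off first (add 8). So sub: x - 3 = -8.
Step 3. [x - 3 = -8] -3 is outermost — add 3 both sides. So sub: x = -5.

Answer: x ∈ {-5}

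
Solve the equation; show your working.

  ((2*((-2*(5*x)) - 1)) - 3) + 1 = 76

Step 1. [((2*((-2*(5*x)) - 1)) - 3) + 1 = 76] +1 is outermost — subtract 1 both sides. So sub: (2*((-2*(5*x)) - 1)) - 3 = 75.
Step 2. [(2*((-2*(5*x)) - 1)) - 3 = 75] the outer -3 inverts by adding 3, so sub: 2*((-2*(5*x)) - 1) = 78.
Step 3. [2*((-2*(5*x)) - 1) = 78] 2 out front; divide by 2. So div: (-2*(5*x)) - 1 = 39.
Step 4. [(-2*(5*x)) - 1 = 39] 1 comes off first (add 1). So sub: -2*(5*x) = 40.
Step 5. [-2*(5*x) = 40] divide by the outer -2, so div: 5*x = -20.
Step 6. [5*x = -20] divide by the outer 5 ⇒ div: x = -4.

Answer: x ∈ {-4}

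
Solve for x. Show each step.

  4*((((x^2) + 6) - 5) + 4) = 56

Step 1. [4*((((x^2) + 6) - 5) + 4) = 56] 4·(inner) — divide through by 4 ⇒ div: (((x^2) + 6) - 5) + 4 = 14.
Step 2. [(((x^2) + 6) - 5) + 4 = 14] 4 comes off first (subtract 4), so sub: ((x^2) + 6) - 5 = 10.
Step 3. [((x^2) + 6) - 5 = 10] 5 comes off first (add 5), so sub: (x^2) + 6 = 15.
Step 4. [(x^2) + 6 = 15] +6 is outermost — subtract 6 both sides. So sub: x^2 = 9.
Step 5. [x^2 = 9] LHS squared, RHS 9 ≥ 0: apply √ (±) ⇒ sqrt: x = 3 or -3.

Answer: x ∈ {-3, 3}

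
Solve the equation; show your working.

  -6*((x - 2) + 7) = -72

Step 1. [-6*((x - 2) + 7) = -72] leading coefficient -6: divide by -6 ⇒ div: (x - 2) + 7 = 12.
Step 2. [(x - 2) + 7 = 12] peel the +7: subtract 7 from each side ⇒ sub: x - 2 = 5.
Step 3. [x - 2 = 5] peel the -2: add 2 from each side ⇒ sub: x = 7.

Answer: x ∈ {7}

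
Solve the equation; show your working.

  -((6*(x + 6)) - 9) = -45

Step 1. [-((6*(x + 6)) - 9) = -45] leading − — multiply by −1 ⇒ neg: (6*(x + 6)) - 9 = 45.
Step 2. [(6*(x + 6)) - 9 = 45] -9 is outermost — add 9 both sides. So sub: 6*(x + 6) = 54.
Step 3. [6*(x + 6) = 54] LHS = 6·(…); ÷6 both sides, so div: x + 6 = 9.
Step 4. [x + 6 = 9] the outer +6 inverts by subtracting 6. So sub: x = 3.

Answer: x ∈ {3}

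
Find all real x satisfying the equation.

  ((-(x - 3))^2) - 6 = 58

Step 1. [((-(x - 3))^2) - 6 = 58] the outer -6 inverts by adding 6 ⇒ sub: (-(x - 3))^2 = 64.
Step 2. [(-(x - 3))^2 = 64] 64 ≥ 0, LHS is (·)² — take ±√, so sqrt: -(x - 3) = 8 or -8.
Step 3. [-(x - 3) = 8 or -8] leading − — multiply by −1 ⇒ neg: x - 3 = -8 or 8.
Step 4. [x - 3 = -8 or 8] add 3: x sits inside (… - 3), so sub: x = -5 or 11.

Answer: x ∈ {-5, 11}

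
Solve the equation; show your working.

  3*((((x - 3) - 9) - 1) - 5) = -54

Step 1. [3*((((x - 3) - 9) - 1) - 5) = -54] divide by the outer 3. So div: (((x - 3) - 9) - 1) - 5 = -18.
Step 2. [(((x - 3) - 9) - 1) - 5 = -18] 5 comes off first (add 5), so sub: ((x - 3) - 9) - 1 = -13.
Step 3. [((x - 3) - 9) - 1 = -13] 1 comes off first (add 1). So sub: (x - 3) - 9 = -12.
Step 4. [(x - 3) - 9 = -12] 9 comes off first (add 9) ⇒ sub: x - 3 = -3.
Step 5. [x - 3 = -3] peel the -3: add 3 from each side. So sub: x = 0.

Answer: x ∈ {0}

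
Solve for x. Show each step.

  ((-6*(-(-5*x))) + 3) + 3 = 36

Step 1. [((-6*(-(-5*x))) + 3) + 3 = 36] subtract 3: x sits inside (… + 3), so sub: (-6*(-(-5*x))) + 3 = 33.
Step 2. [(-6*(-(-5*x))) + 3 = 33] the outer +3 inverts by subtracting 3. So sub: -6*(-(-5*x)) = 30.
Step 3. [-6*(-(-5*x)) = 30] LHS = -6·(…); ÷-6 both sides ⇒ div: -(-5*x) = -5.
Step 4. [-(-5*x) = -5] leading − — multiply by −1. So neg: -5*x = 5.
Step 5. [-5*x = 5] -5·(inner) — divide through by -5, so div: x = -1.

Answer: x ∈ {-1}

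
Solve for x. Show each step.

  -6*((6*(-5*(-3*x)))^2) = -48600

Step 1. [-6*((6*(-5*(-3*x)))^2) = -48600] -6·(inner) — divide through by -6. So div: (6*(-5*(-3*x)))^2 = 8100.
Step 2. [(6*(-5*(-3*x)))^2 = 8100] LHS squared, RHS 8100 ≥ 0: apply √ (±) ⇒ sqrt: 6*(-5*(-3*x)) = 90 or -90.
Step 3. [6*(-5*(-3*x)) = 90 or -90] LHS = 6·(…); ÷6 both sides ⇒ div: -5*(-3*x) = 15 or -15.
Step 4. [-5*(-3*x) = 15 or -15] -5 out front; divide by -5. So div: -3*x = -3 or 3.
Step 5. [-3*x = -3 or 3] -3 out front; divide by -3, so div: x = 1 or -1.

Answer: x ∈ {-1, 1}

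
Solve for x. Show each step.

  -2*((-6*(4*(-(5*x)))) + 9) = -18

Step 1. [-2*((-6*(4*(-(5*x)))) + 9) = -18] -2·(inner) — divide through by -2, so div: (-6*(4*(-(5*x)))) + 9 = 9.
Step 2. [(-6*(4*(-(5*x)))) + 9 = 9] peel the +9: subtract 9 from each side ⇒ sub: -6*(4*(-(5*x))) = 0.
Step 3. [-6*(4*(-(5*x))) = 0] -6 out front; divide by -6. So div: 4*(-(5*x)) = 0.
Step 4. [4*(-(5*x)) = 0] 4·(inner) — divide through by 4 ⇒ div: -(5*x) = 0.
Step 5. [-(5*x) = 0] flip signs both sides ⇒ neg: 5*x = 0.
Step 6. [5*x = 0] 5·(inner) — divide through by 5. So div: x = 0.

Answer: x ∈ {0}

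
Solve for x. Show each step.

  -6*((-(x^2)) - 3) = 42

Step 1. [-6*((-(x^2)) - 3) = 42] LHS = -6·(…); ÷-6 both sides. So div: (-(x^2)) - 3 = -7.
Step 2. [(-(x^2)) - 3 = -7] peel the -3: add 3 from each side. So sub: -(x^2) = -4.
Step 3. [-(x^2) = -4] LHS negated; negate both sides, so neg: x^2 = 4.
Step 4. [x^2 = 4] √ both sides: 4 ≥ 0 gives two branches, so sqrt: x = 2 or -2.

Answer: x ∈ {-2, 2}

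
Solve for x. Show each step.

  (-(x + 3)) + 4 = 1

Step 1. [(-(x + 3)) + 4 = 1] the outer +4 inverts by subtracting 4, so sub: -(x + 3) = -3.
Step 2. [-(x + 3) = -3] flip signs both sides ⇒ neg: x + 3 = 3.
Step 3. [x + 3 = 3] subtract 3: x sits inside (… + 3) ⇒ sub: x = 0.

Answer: x ∈ {0}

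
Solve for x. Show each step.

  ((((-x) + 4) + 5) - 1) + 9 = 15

Step 1. [((((-x) + 4) + 5) - 1) + 9 = 15] 9 comes off first (subtract 9), so sub: (((-x) + 4) + 5) - 1 = 6.
Step 2. [(((-x) + 4) + 5) - 1 = 6] 1 comes off first (add 1) ⇒ sub: ((-x) + 4) + 5 = 7.
Step 3. [((-x) + 4) + 5 = 7] subtract 5: x sits inside (… + 5) ⇒ sub: (-x) + 4 = 2.
Step 4. [(-x) + 4 = 2] the outer +4 inverts by subtracting 4. So sub: -x = -2.
Step 5. [-x = -2] flip signs both sides, so neg: x = 2.

Answer: x ∈ {2}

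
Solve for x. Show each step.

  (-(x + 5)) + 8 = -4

Step 1. [(-(x + 5)) + 8 = -4] +8 is outermost — subtract 8 both sides ⇒ sub: -(x + 5) = -12.
Step 2. [-(x + 5) = -12] LHS negated; negate both sides. So neg: x + 5 = 12.
Step 3. [x + 5 = 12] subtract 5: x sits inside (… + 5). So sub: x = 7.

Answer: x ∈ {7}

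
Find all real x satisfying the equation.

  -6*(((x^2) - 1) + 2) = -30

Step 1. [-6*(((x^2) - 1) + 2) = -30] -6·(inner) — divide through by -6. So div: ((x^2) - 1) + 2 = 5.
Step 2. [((x^2) - 1) + 2 = 5] subtract 2: x sits inside (… + 2) ⇒ sub: (x^2) - 1 = 3.
Step 3. [(x^2) - 1 = 3] 1 comes off first (add 1), so sub: x^2 = 4.
Step 4. [x^2 = 4] √ both sides: 4 ≥ 0 gives two branches, so sqrt: x = 2 or -2.

Answer: x ∈ {-2, 2}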